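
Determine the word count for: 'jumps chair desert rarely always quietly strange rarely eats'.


Counting words by splitting on spaces:
  Word 1: 'jumps'
  Word 2: 'chair'
  Word 3: 'desert'
  Word 4: 'rarely'
  Word 5: 'always'
  Word 6: 'quietly'
  Word 7: 'strange'
  Word 8: 'rarely'
  Word 9: 'eats'
Total words: 9

9


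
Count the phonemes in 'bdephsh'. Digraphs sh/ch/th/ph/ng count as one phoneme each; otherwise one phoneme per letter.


Parsing 'bdephsh' greedily, digraphs first:
  'b' -> consonant phoneme (phonemes so far: 1)
  'd' -> consonant phoneme (phonemes so far: 2)
  'e' -> vowel phoneme (phonemes so far: 3)
  'ph' -> digraph (1 consonant phoneme) (phonemes so far: 4)
  'sh' -> digraph (1 consonant phoneme) (phonemes so far: 5)
Total phonemes: 5

5


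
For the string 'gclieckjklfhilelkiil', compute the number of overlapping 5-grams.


String 'gclieckjklfhilelkiil' has length L = 20.
Number of overlapping n-grams = L - n + 1
Substituting: 20 - 5 + 1 = 16

16


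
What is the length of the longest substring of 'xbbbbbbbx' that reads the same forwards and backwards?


Scanning 'xbbbbbbbx' for palindromic substrings.
Substring at positions 0-8: 'xbbbbbbbx'.
Check: reverse('xbbbbbbbx') = 'xbbbbbbbx' -> palindrome confirmed.
No longer palindromic substring exists; longest length = 9

9


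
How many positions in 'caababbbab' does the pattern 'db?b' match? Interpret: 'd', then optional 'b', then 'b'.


Pattern: db?b means 'd', then optional 'b', then 'b'.
Scanning 'caababbbab' position-by-position:
  Pos 0: window 'caa' -> no
  Pos 1: window 'aab' -> no
  Pos 2: window 'aba' -> no
  Pos 3: window 'bab' -> no
  Pos 4: window 'abb' -> no
  Pos 5: window 'bbb' -> no
  Pos 6: window 'bba' -> no
  Pos 7: window 'bab' -> no
  Pos 8: window 'ab' -> no
  Pos 9: window 'b' -> no
Total matches: 0

0


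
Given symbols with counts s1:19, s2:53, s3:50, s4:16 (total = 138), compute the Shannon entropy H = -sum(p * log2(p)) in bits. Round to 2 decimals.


Computing entropy H = -sum(p_i * log2(p_i)):
  s1: p = 19/138 = 0.1377, -p*log2(p) = 0.3939
  s2: p = 53/138 = 0.3841, -p*log2(p) = 0.5302
  s3: p = 50/138 = 0.3623, -p*log2(p) = 0.5307
  s4: p = 16/138 = 0.1159, -p*log2(p) = 0.3604
H = sum of terms = 1.8152
Rounded to 2 decimals: 1.82

1.82


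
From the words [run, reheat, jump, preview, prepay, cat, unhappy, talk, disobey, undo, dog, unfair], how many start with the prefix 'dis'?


Checking each word for prefix 'dis':
  'run' -> no (count: 0)
  'reheat' -> no (count: 0)
  'jump' -> no (count: 0)
  'preview' -> no (count: 0)
  'prepay' -> no (count: 0)
  'cat' -> no (count: 0)
  'unhappy' -> no (count: 0)
  'talk' -> no (count: 0)
  'disobey' -> YES, starts with 'dis' (count: 1)
  'undo' -> no (count: 1)
  'dog' -> no (count: 1)
  'unfair' -> no (count: 1)
Total with prefix 'dis': 1

1


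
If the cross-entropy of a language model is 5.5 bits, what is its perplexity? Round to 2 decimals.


Perplexity formula: PP = 2^H
H = 5.5
PP = 2^5.5
Decompose: 2^5.5 = 2^5 * 2^0.5 = 2^5 * sqrt(2)
2^5 = 32, sqrt(2) ~ 1.4142136
PP ~ 32 * 1.4142136 = 45.2548352
Rounded to 2 decimals: 45.25

45.25


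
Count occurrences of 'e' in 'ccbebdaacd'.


Scanning 'ccbebdaacd' for 'e':
  Position 3: 'e' -> MATCH (count: 1)
Total occurrences of 'e': 1

1


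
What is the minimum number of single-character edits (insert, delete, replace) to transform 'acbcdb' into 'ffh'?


Building DP table for s1='acbcdb' (len 6) and s2='ffh' (len 3):
       f  f  h
    0  1  2  3
  a 1  1  2  3
  c 2  2  2  3
  b 3  3  3  3
  c 4  4  4  4
  d 5  5  5  5
  b 6  6  6  6
Edit distance = dp[6][3] = 6

6


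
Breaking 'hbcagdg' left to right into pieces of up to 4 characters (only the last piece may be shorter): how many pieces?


'hbcagdg' has 7 characters.
Chunking with max size 4:
  Chunk 1: 'hbca' (positions 0-3)
  Chunk 2: 'gdg' (positions 4-6)
Total chunks: ceil(7 / 4) = 2

2


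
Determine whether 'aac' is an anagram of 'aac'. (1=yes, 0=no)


Sort characters of 'aac': 'aac'
Sort characters of 'aac': 'aac'
Sorted forms match -> they ARE anagrams
Result: 1

1


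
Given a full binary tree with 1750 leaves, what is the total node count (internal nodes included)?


Leaf nodes (terminals): 1750
Internal nodes = n - 1 = 1750 - 1 = 1749
Total = leaves + internal = 1750 + 1749 = 3499

3499


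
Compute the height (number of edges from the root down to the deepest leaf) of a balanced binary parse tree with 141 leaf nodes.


In a balanced binary tree with n leaves the deepest leaf is ceil(log2(n)) edges below the root.
log2(141) = 7.1396
ceil(7.1396) = 8
height (edges) = 8

8


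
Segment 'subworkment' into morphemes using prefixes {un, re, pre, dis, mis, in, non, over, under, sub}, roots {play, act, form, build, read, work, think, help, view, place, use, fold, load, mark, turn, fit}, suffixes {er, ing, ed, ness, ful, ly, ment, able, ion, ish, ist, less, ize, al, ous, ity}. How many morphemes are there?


Segmenting 'subworkment' against the inventory:
  'sub' -> prefix (morpheme 1)
  'work' -> root (morpheme 2)
  'ment' -> suffix (morpheme 3)
Total morphemes: 3

3


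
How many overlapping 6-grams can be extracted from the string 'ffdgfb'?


String 'ffdgfb' has length L = 6.
Number of overlapping n-grams = L - n + 1
Substituting: 6 - 6 + 1 = 1

1


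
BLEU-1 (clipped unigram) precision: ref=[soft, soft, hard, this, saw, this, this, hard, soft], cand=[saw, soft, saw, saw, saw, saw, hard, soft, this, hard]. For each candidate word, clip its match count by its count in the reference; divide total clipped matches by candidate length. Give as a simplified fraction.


Reference word counts: {'hard': 2, 'saw': 1, 'soft': 3, 'this': 3}
Checking each candidate word (with clipping):
  'saw' -> in reference (ref count 1, used 1/1) -> match (matches: 1)
  'soft' -> in reference (ref count 3, used 1/3) -> match (matches: 2)
  'saw' -> ref count 1 already used up (1/1) -> clipped, no match (matches: 2)
  'saw' -> ref count 1 already used up (1/1) -> clipped, no match (matches: 2)
  'saw' -> ref count 1 already used up (1/1) -> clipped, no match (matches: 2)
  'saw' -> ref count 1 already used up (1/1) -> clipped, no match (matches: 2)
  'hard' -> in reference (ref count 2, used 1/2) -> match (matches: 3)
  'soft' -> in reference (ref count 3, used 2/3) -> match (matches: 4)
  'this' -> in reference (ref count 3, used 1/3) -> match (matches: 5)
  'hard' -> in reference (ref count 2, used 2/2) -> match (matches: 6)
Clipped matches: 6, Candidate length: 10
Precision = 6/10 = 3/5

3/5


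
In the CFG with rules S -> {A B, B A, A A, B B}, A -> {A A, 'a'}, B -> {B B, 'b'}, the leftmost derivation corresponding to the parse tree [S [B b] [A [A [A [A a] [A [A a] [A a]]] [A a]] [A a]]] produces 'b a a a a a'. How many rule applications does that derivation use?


Every bracketed nonterminal node [X ...] in the tree is produced by exactly one rule application.
Reading the tree off as a leftmost derivation:
  Step 1: S  =>  B A   (applied S -> B A)
  Step 2: B A  =>  b A   (applied B -> b)
  Step 3: b A  =>  b A A   (applied A -> A A)
  Step 4: b A A  =>  b A A A   (applied A -> A A)
  Step 5: b A A A  =>  b A A A A   (applied A -> A A)
  Step 6: b A A A A  =>  b a A A A   (applied A -> a)
  Step 7: b a A A A  =>  b a A A A A   (applied A -> A A)
  Step 8: b a A A A A  =>  b a a A A A   (applied A -> a)
  Step 9: b a a A A A  =>  b a a a A A   (applied A -> a)
  Step 10: b a a a A A  =>  b a a a a A   (applied A -> a)
  Step 11: b a a a a A  =>  b a a a a a   (applied A -> a)
Final yield: b a a a a a
Total rewrite steps: 11

11


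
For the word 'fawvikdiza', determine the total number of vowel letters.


Scanning each character of 'fawvikdiza':
  Position 1: 'f' -> consonant (running count: 0)
  Position 2: 'a' -> vowel (running count: 1)
  Position 3: 'w' -> consonant (running count: 1)
  Position 4: 'v' -> consonant (running count: 1)
  Position 5: 'i' -> vowel (running count: 2)
  Position 6: 'k' -> consonant (running count: 2)
  Position 7: 'd' -> consonant (running count: 2)
  Position 8: 'i' -> vowel (running count: 3)
  Position 9: 'z' -> consonant (running count: 3)
  Position 10: 'a' -> vowel (running count: 4)
Total vowels: 4

4


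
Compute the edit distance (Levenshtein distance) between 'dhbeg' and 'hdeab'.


Building DP table for s1='dhbeg' (len 5) and s2='hdeab' (len 5):
       h  d  e  a  b
    0  1  2  3  4  5
  d 1  1  1  2  3  4
  h 2  1  2  2  3  4
  b 3  2  2  3  3  3
  e 4  3  3  2  3  4
  g 5  4  4  3  3  4
Edit distance = dp[5][5] = 4

4


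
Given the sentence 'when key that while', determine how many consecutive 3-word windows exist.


Word trigrams from [4] words:
  Trigram 1: (when key that)
  Trigram 2: (key that while)
Total word trigrams: 4 - 2 = 2

2


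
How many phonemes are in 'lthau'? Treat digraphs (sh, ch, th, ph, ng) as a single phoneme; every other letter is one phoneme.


Parsing 'lthau' greedily, digraphs first:
  'l' -> consonant phoneme (phonemes so far: 1)
  'th' -> digraph (1 consonant phoneme) (phonemes so far: 2)
  'a' -> vowel phoneme (phonemes so far: 3)
  'u' -> vowel phoneme (phonemes so far: 4)
Total phonemes: 4

4


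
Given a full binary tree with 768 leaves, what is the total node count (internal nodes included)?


Leaf nodes (terminals): 768
Internal nodes = n - 1 = 768 - 1 = 767
Total = leaves + internal = 768 + 767 = 1535

1535


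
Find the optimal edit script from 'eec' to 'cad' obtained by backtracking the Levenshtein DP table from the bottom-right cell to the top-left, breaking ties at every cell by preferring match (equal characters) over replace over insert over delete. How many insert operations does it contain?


Edit distance = 3. Backtracking from cell (3, 3) with preference match > replace > insert > delete,
then listing the resulting alignment 'eec' -> 'cad' left to right:
  Step 1: replace e->c
  Step 2: replace e->a
  Step 3: replace c->d
Total insertions: 0

0


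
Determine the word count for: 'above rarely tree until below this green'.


Counting words by splitting on spaces:
  Word 1: 'above'
  Word 2: 'rarely'
  Word 3: 'tree'
  Word 4: 'until'
  Word 5: 'below'
  Word 6: 'this'
  Word 7: 'green'
Total words: 7

7


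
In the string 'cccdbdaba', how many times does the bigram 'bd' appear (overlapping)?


Scanning 'cccdbdaba' for bigram 'bd':
  Position 0: 'cc' -> no
  Position 1: 'cc' -> no
  Position 2: 'cd' -> no
  Position 3: 'db' -> no
  Position 4: 'bd' -> MATCH
  Position 5: 'da' -> no
  Position 6: 'ab' -> no
  Position 7: 'ba' -> no
Total matches: 1

1


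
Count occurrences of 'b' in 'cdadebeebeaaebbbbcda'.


Scanning 'cdadebeebeaaebbbbcda' for 'b':
  Position 5: 'b' -> MATCH (count: 1)
  Position 8: 'b' -> MATCH (count: 2)
  Position 13: 'b' -> MATCH (count: 3)
  Position 14: 'b' -> MATCH (count: 4)
  Position 15: 'b' -> MATCH (count: 5)
  Position 16: 'b' -> MATCH (count: 6)
Total occurrences of 'b': 6

6


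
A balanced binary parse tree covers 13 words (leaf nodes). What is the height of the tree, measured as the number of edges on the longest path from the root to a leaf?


In a balanced binary tree with n leaves the deepest leaf is ceil(log2(n)) edges below the root.
log2(13) = 3.7004
ceil(3.7004) = 4
height (edges) = 4

4


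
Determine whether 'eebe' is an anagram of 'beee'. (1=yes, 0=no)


Sort characters of 'eebe': 'beee'
Sort characters of 'beee': 'beee'
Sorted forms match -> they ARE anagrams
Result: 1

1


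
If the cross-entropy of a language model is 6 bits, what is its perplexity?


Perplexity formula: PP = 2^H
H = 6
PP = 2^6
Steps: 2^1 = 2, 2^2 = 4, 2^3 = 8, 2^4 = 16, 2^5 = 32, 2^6 = 64
PP = 64

64


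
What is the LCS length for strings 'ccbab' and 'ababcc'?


DP table for LCS of 'ccbab' and 'ababcc':
       a  b  a  b  c  c
    0  0  0  0  0  0  0
  c 0  0  0  0  0  1  1
  c 0  0  0  0  0  1  2
  b 0  0  1  1  1  1  2
  a 0  1  1  2  2  2  2
  b 0  1  2  2  3  3  3
LCS: 'bab'
LCS length = 3

3


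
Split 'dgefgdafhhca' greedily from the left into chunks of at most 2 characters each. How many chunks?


'dgefgdafhhca' has 12 characters.
Chunking with max size 2:
  Chunk 1: 'dg' (positions 0-1)
  Chunk 2: 'ef' (positions 2-3)
  Chunk 3: 'gd' (positions 4-5)
  Chunk 4: 'af' (positions 6-7)
  Chunk 5: 'hh' (positions 8-9)
  Chunk 6: 'ca' (positions 10-11)
Total chunks: ceil(12 / 2) = 6

6


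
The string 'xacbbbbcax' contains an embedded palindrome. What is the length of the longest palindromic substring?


Scanning 'xacbbbbcax' for palindromic substrings.
Substring at positions 0-9: 'xacbbbbcax'.
Check: reverse('xacbbbbcax') = 'xacbbbbcax' -> palindrome confirmed.
No longer palindromic substring exists; longest length = 10

10


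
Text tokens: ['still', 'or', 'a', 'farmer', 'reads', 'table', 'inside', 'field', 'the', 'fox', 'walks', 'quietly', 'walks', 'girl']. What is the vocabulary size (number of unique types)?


Listing all tokens and tracking unique types:
  Token 1: 'still' -> NEW (unique so far: 1)
  Token 2: 'or' -> NEW (unique so far: 2)
  Token 3: 'a' -> NEW (unique so far: 3)
  Token 4: 'farmer' -> NEW (unique so far: 4)
  Token 5: 'reads' -> NEW (unique so far: 5)
  Token 6: 'table' -> NEW (unique so far: 6)
  Token 7: 'inside' -> NEW (unique so far: 7)
  Token 8: 'field' -> NEW (unique so far: 8)
  Token 9: 'the' -> NEW (unique so far: 9)
  Token 10: 'fox' -> NEW (unique so far: 10)
  Token 11: 'walks' -> NEW (unique so far: 11)
  Token 12: 'quietly' -> NEW (unique so far: 12)
  Token 13: 'walks' -> duplicate (unique so far: 12)
  Token 14: 'girl' -> NEW (unique so far: 13)
Unique types: ('a', 'farmer', 'field', 'fox', 'girl', 'inside', 'or', 'quietly', 'reads', 'still', 'table', 'the', 'walks')
Vocabulary size: 13

13


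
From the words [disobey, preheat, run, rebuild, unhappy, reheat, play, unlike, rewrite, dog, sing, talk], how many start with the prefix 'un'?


Checking each word for prefix 'un':
  'disobey' -> no (count: 0)
  'preheat' -> no (count: 0)
  'run' -> no (count: 0)
  'rebuild' -> no (count: 0)
  'unhappy' -> YES, starts with 'un' (count: 1)
  'reheat' -> no (count: 1)
  'play' -> no (count: 1)
  'unlike' -> YES, starts with 'un' (count: 2)
  'rewrite' -> no (count: 2)
  'dog' -> no (count: 2)
  'sing' -> no (count: 2)
  'talk' -> no (count: 2)
Total with prefix 'un': 2

2


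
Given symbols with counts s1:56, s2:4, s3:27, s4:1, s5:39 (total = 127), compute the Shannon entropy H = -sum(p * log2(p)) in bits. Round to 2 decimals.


Computing entropy H = -sum(p_i * log2(p_i)):
  s1: p = 56/127 = 0.4409, -p*log2(p) = 0.5209
  s2: p = 4/127 = 0.0315, -p*log2(p) = 0.1571
  s3: p = 27/127 = 0.2126, -p*log2(p) = 0.4749
  s4: p = 1/127 = 0.0079, -p*log2(p) = 0.0550
  s5: p = 39/127 = 0.3071, -p*log2(p) = 0.5231
H = sum of terms = 1.7310
Rounded to 2 decimals: 1.73

1.73


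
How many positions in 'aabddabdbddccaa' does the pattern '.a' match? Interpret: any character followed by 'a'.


Pattern: .a means any character followed by 'a'.
Scanning 'aabddabdbddccaa' position-by-position:
  Pos 0: window 'aa' -> MATCH
  Pos 1: window 'ab' -> no
  Pos 2: window 'bd' -> no
  Pos 3: window 'dd' -> no
  Pos 4: window 'da' -> MATCH
  Pos 5: window 'ab' -> no
  Pos 6: window 'bd' -> no
  Pos 7: window 'db' -> no
  Pos 8: window 'bd' -> no
  Pos 9: window 'dd' -> no
  Pos 10: window 'dc' -> no
  Pos 11: window 'cc' -> no
  Pos 12: window 'ca' -> MATCH
  Pos 13: window 'aa' -> MATCH
  Pos 14: window 'a' -> no
Total matches: 4

4


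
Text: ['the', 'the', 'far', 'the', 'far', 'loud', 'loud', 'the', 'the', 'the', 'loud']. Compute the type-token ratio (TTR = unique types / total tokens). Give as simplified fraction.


Tokens: 11
Unique types: ('far', 'loud', 'the') = 3
TTR = 3/11
Already in lowest terms.

3/11


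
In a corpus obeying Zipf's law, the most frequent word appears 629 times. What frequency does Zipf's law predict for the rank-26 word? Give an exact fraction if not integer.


Zipf's law: freq(rank) = f1 / rank
f1 = 629, rank = 26
freq = 629 / 26
GCD(629, 26) = 1
Simplified: 629/26

629/26


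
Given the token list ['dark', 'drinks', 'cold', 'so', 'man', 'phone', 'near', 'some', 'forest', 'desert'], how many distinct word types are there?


Listing all tokens and tracking unique types:
  Token 1: 'dark' -> NEW (unique so far: 1)
  Token 2: 'drinks' -> NEW (unique so far: 2)
  Token 3: 'cold' -> NEW (unique so far: 3)
  Token 4: 'so' -> NEW (unique so far: 4)
  Token 5: 'man' -> NEW (unique so far: 5)
  Token 6: 'phone' -> NEW (unique so far: 6)
  Token 7: 'near' -> NEW (unique so far: 7)
  Token 8: 'some' -> NEW (unique so far: 8)
  Token 9: 'forest' -> NEW (unique so far: 9)
  Token 10: 'desert' -> NEW (unique so far: 10)
Unique types: ('cold', 'dark', 'desert', 'drinks', 'forest', 'man', 'near', 'phone', 'so', 'some')
Vocabulary size: 10

10


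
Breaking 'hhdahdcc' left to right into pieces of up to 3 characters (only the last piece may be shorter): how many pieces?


'hhdahdcc' has 8 characters.
Chunking with max size 3:
  Chunk 1: 'hhd' (positions 0-2)
  Chunk 2: 'ahd' (positions 3-5)
  Chunk 3: 'cc' (positions 6-7)
Total chunks: ceil(8 / 3) = 3

3


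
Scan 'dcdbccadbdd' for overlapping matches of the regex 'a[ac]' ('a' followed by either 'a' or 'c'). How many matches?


Pattern: a[ac] means 'a' followed by either 'a' or 'c'.
Scanning 'dcdbccadbdd' position-by-position:
  Pos 0: window 'dc' -> no
  Pos 1: window 'cd' -> no
  Pos 2: window 'db' -> no
  Pos 3: window 'bc' -> no
  Pos 4: window 'cc' -> no
  Pos 5: window 'ca' -> no
  Pos 6: window 'ad' -> no
  Pos 7: window 'db' -> no
  Pos 8: window 'bd' -> no
  Pos 9: window 'dd' -> no
  Pos 10: window 'd' -> no
Total matches: 0

0


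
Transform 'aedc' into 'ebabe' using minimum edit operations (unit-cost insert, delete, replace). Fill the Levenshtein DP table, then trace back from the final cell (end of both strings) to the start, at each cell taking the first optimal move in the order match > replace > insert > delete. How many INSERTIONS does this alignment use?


Edit distance = 5. Backtracking from cell (4, 5) with preference match > replace > insert > delete,
then listing the resulting alignment 'aedc' -> 'ebabe' left to right:
  Step 1: insert 'e' [insertion #1]
  Step 2: replace a->b
  Step 3: replace e->a
  Step 4: replace d->b
  Step 5: replace c->e
Total insertions: 1

1


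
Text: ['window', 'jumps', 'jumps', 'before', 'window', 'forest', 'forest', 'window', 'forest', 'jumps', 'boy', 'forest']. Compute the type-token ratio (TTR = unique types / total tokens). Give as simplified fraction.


Tokens: 12
Unique types: ('before', 'boy', 'forest', 'jumps', 'window') = 5
TTR = 5/12
Already in lowest terms.

5/12


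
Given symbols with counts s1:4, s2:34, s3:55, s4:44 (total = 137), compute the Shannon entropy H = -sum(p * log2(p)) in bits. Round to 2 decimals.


Computing entropy H = -sum(p_i * log2(p_i)):
  s1: p = 4/137 = 0.0292, -p*log2(p) = 0.1488
  s2: p = 34/137 = 0.2482, -p*log2(p) = 0.4990
  s3: p = 55/137 = 0.4015, -p*log2(p) = 0.5286
  s4: p = 44/137 = 0.3212, -p*log2(p) = 0.5263
H = sum of terms = 1.7027
Rounded to 2 decimals: 1.70

1.70


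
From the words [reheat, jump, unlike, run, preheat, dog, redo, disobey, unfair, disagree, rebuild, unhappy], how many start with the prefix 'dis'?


Checking each word for prefix 'dis':
  'reheat' -> no (count: 0)
  'jump' -> no (count: 0)
  'unlike' -> no (count: 0)
  'run' -> no (count: 0)
  'preheat' -> no (count: 0)
  'dog' -> no (count: 0)
  'redo' -> no (count: 0)
  'disobey' -> YES, starts with 'dis' (count: 1)
  'unfair' -> no (count: 1)
  'disagree' -> YES, starts with 'dis' (count: 2)
  'rebuild' -> no (count: 2)
  'unhappy' -> no (count: 2)
Total with prefix 'dis': 2

2


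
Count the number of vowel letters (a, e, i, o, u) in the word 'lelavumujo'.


Scanning each character of 'lelavumujo':
  Position 1: 'l' -> consonant (running count: 0)
  Position 2: 'e' -> vowel (running count: 1)
  Position 3: 'l' -> consonant (running count: 1)
  Position 4: 'a' -> vowel (running count: 2)
  Position 5: 'v' -> consonant (running count: 2)
  Position 6: 'u' -> vowel (running count: 3)
  Position 7: 'm' -> consonant (running count: 3)
  Position 8: 'u' -> vowel (running count: 4)
  Position 9: 'j' -> consonant (running count: 4)
  Position 10: 'o' -> vowel (running count: 5)
Total vowels: 5

5


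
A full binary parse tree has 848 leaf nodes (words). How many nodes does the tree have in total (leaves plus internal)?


Leaf nodes (terminals): 848
Internal nodes = n - 1 = 848 - 1 = 847
Total = leaves + internal = 848 + 847 = 1695

1695


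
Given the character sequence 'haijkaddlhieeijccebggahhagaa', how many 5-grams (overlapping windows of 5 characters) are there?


String 'haijkaddlhieeijccebggahhagaa' has length L = 28.
Number of overlapping n-grams = L - n + 1
Substituting: 28 - 5 + 1 = 24

24


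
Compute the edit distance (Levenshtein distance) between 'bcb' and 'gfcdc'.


Building DP table for s1='bcb' (len 3) and s2='gfcdc' (len 5):
       g  f  c  d  c
    0  1  2  3  4  5
  b 1  1  2  3  4  5
  c 2  2  2  2  3  4
  b 3  3  3  3  3  4
Edit distance = dp[3][5] = 4

4


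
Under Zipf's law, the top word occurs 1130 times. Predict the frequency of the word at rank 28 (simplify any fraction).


Zipf's law: freq(rank) = f1 / rank
f1 = 1130, rank = 28
freq = 1130 / 28
GCD(1130, 28) = 2
Simplified: 565/14

565/14


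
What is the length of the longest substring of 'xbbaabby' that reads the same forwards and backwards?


Scanning 'xbbaabby' for palindromic substrings.
Substring at positions 1-6: 'bbaabb'.
Check: reverse('bbaabb') = 'bbaabb' -> palindrome confirmed.
Neighbouring characters ('x' / 'y') break symmetry, so it cannot extend further.
No longer palindromic substring exists; longest length = 6

6


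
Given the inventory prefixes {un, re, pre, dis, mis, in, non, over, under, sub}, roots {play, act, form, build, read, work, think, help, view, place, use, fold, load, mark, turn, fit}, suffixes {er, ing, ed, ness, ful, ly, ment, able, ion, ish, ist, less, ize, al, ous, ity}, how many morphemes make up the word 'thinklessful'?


Segmenting 'thinklessful' against the inventory:
  'think' -> root (morpheme 1)
  'less' -> suffix (morpheme 2)
  'ful' -> suffix (morpheme 3)
Total morphemes: 3

3


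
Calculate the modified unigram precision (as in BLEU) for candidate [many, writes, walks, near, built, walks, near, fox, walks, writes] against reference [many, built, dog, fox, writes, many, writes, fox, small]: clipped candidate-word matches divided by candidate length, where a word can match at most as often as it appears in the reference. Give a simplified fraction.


Reference word counts: {'built': 1, 'dog': 1, 'fox': 2, 'many': 2, 'small': 1, 'writes': 2}
Checking each candidate word (with clipping):
  'many' -> in reference (ref count 2, used 1/2) -> match (matches: 1)
  'writes' -> in reference (ref count 2, used 1/2) -> match (matches: 2)
  'walks' -> not in reference -> no match (matches: 2)
  'near' -> not in reference -> no match (matches: 2)
  'built' -> in reference (ref count 1, used 1/1) -> match (matches: 3)
  'walks' -> not in reference -> no match (matches: 3)
  'near' -> not in reference -> no match (matches: 3)
  'fox' -> in reference (ref count 2, used 1/2) -> match (matches: 4)
  'walks' -> not in reference -> no match (matches: 4)
  'writes' -> in reference (ref count 2, used 2/2) -> match (matches: 5)
Clipped matches: 5, Candidate length: 10
Precision = 5/10 = 1/2

1/2


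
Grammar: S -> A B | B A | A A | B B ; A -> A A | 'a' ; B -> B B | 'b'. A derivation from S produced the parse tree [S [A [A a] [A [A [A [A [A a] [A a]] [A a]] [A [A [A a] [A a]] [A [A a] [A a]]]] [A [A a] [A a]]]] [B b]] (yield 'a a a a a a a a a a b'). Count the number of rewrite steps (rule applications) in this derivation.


Every bracketed nonterminal node [X ...] in the tree is produced by exactly one rule application.
Reading the tree off as a leftmost derivation:
  Step 1: S  =>  A B   (applied S -> A B)
  Step 2: A B  =>  A A B   (applied A -> A A)
  Step 3: A A B  =>  a A B   (applied A -> a)
  Step 4: a A B  =>  a A A B   (applied A -> A A)
  Step 5: a A A B  =>  a A A A B   (applied A -> A A)
  Step 6: a A A A B  =>  a A A A A B   (applied A -> A A)
  Step 7: a A A A A B  =>  a A A A A A B   (applied A -> A A)
  Step 8: a A A A A A B  =>  a a A A A A B   (applied A -> a)
  Step 9: a a A A A A B  =>  a a a A A A B   (applied A -> a)
  Step 10: a a a A A A B  =>  a a a a A A B   (applied A -> a)
  Step 11: a a a a A A B  =>  a a a a A A A B   (applied A -> A A)
  Step 12: a a a a A A A B  =>  a a a a A A A A B   (applied A -> A A)
  Step 13: a a a a A A A A B  =>  a a a a a A A A B   (applied A -> a)
  Step 14: a a a a a A A A B  =>  a a a a a a A A B   (applied A -> a)
  Step 15: a a a a a a A A B  =>  a a a a a a A A A B   (applied A -> A A)
  Step 16: a a a a a a A A A B  =>  a a a a a a a A A B   (applied A -> a)
  Step 17: a a a a a a a A A B  =>  a a a a a a a a A B   (applied A -> a)
  Step 18: a a a a a a a a A B  =>  a a a a a a a a A A B   (applied A -> A A)
  Step 19: a a a a a a a a A A B  =>  a a a a a a a a a A B   (applied A -> a)
  Step 20: a a a a a a a a a A B  =>  a a a a a a a a a a B   (applied A -> a)
  Step 21: a a a a a a a a a a B  =>  a a a a a a a a a a b   (applied B -> b)
Final yield: a a a a a a a a a a b
Total rewrite steps: 21

21


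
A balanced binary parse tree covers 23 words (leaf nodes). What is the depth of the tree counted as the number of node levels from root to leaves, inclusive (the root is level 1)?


In a balanced binary tree with n leaves the deepest leaf is ceil(log2(n)) edges below the root,
so counting node levels inclusive of root and leaves gives ceil(log2(n)) + 1 levels.
log2(23) = 4.5236
ceil(4.5236) = 5
levels = 5 + 1 = 6

6


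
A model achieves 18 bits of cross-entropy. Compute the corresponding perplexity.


Perplexity formula: PP = 2^H
H = 18
PP = 2^18
PP = 2^18 = 262144

262144


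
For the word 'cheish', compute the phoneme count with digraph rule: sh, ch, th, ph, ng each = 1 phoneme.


Parsing 'cheish' greedily, digraphs first:
  'ch' -> digraph (1 consonant phoneme) (phonemes so far: 1)
  'e' -> vowel phoneme (phonemes so far: 2)
  'i' -> vowel phoneme (phonemes so far: 3)
  'sh' -> digraph (1 consonant phoneme) (phonemes so far: 4)
Total phonemes: 4

4


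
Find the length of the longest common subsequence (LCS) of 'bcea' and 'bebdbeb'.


DP table for LCS of 'bcea' and 'bebdbeb':
       b  e  b  d  b  e  b
    0  0  0  0  0  0  0  0
  b 0  1  1  1  1  1  1  1
  c 0  1  1  1  1  1  1  1
  e 0  1  2  2  2  2  2  2
  a 0  1  2  2  2  2  2  2
LCS: 'be'
LCS length = 2

2


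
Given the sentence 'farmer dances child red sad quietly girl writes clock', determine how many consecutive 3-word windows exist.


Word trigrams from [9] words:
  Trigram 1: (farmer dances child)
  Trigram 2: (dances child red)
  Trigram 3: (child red sad)
  Trigram 4: (red sad quietly)
  Trigram 5: (sad quietly girl)
  Trigram 6: (quietly girl writes)
  Trigram 7: (girl writes clock)
Total word trigrams: 9 - 2 = 7

7


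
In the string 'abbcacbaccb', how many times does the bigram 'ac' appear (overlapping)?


Scanning 'abbcacbaccb' for bigram 'ac':
  Position 0: 'ab' -> no
  Position 1: 'bb' -> no
  Position 2: 'bc' -> no
  Position 3: 'ca' -> no
  Position 4: 'ac' -> MATCH
  Position 5: 'cb' -> no
  Position 6: 'ba' -> no
  Position 7: 'ac' -> MATCH
  Position 8: 'cc' -> no
  Position 9: 'cb' -> no
Total matches: 2

2


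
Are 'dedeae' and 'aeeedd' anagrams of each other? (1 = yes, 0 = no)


Sort characters of 'dedeae': 'addeee'
Sort characters of 'aeeedd': 'addeee'
Sorted forms match -> they ARE anagrams
Result: 1

1


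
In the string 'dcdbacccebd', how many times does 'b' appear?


Scanning 'dcdbacccebd' for 'b':
  Position 3: 'b' -> MATCH (count: 1)
  Position 9: 'b' -> MATCH (count: 2)
Total occurrences of 'b': 2

2


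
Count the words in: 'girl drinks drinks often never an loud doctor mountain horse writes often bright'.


Counting words by splitting on spaces:
  Word 1: 'girl'
  Word 2: 'drinks'
  Word 3: 'drinks'
  Word 4: 'often'
  Word 5: 'never'
  Word 6: 'an'
  Word 7: 'loud'
  Word 8: 'doctor'
  Word 9: 'mountain'
  Word 10: 'horse'
  Word 11: 'writes'
  Word 12: 'often'
  Word 13: 'bright'
Total words: 13

13


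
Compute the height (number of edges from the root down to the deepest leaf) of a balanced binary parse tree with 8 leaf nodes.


In a balanced binary tree with n leaves the deepest leaf is ceil(log2(n)) edges below the root.
log2(8) = 3.0000
ceil(3.0000) = 3
height (edges) = 3

3


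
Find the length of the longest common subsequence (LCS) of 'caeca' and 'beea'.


DP table for LCS of 'caeca' and 'beea':
       b  e  e  a
    0  0  0  0  0
  c 0  0  0  0  0
  a 0  0  0  0  1
  e 0  0  1  1  1
  c 0  0  1  1  1
  a 0  0  1  1  2
LCS: 'ea'
LCS length = 2

2


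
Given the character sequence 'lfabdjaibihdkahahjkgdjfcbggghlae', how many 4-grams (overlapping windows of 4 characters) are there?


String 'lfabdjaibihdkahahjkgdjfcbggghlae' has length L = 32.
Number of overlapping n-grams = L - n + 1
Substituting: 32 - 4 + 1 = 29

29


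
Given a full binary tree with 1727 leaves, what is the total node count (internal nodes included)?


Leaf nodes (terminals): 1727
Internal nodes = n - 1 = 1727 - 1 = 1726
Total = leaves + internal = 1727 + 1726 = 3453

3453


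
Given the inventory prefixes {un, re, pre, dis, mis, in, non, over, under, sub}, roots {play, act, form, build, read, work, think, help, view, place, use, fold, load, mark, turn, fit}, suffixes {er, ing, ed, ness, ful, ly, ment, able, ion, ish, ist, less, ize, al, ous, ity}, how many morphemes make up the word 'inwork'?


Segmenting 'inwork' against the inventory:
  'in' -> prefix (morpheme 1)
  'work' -> root (morpheme 2)
Total morphemes: 2

2


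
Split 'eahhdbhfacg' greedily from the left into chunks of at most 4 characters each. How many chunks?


'eahhdbhfacg' has 11 characters.
Chunking with max size 4:
  Chunk 1: 'eahh' (positions 0-3)
  Chunk 2: 'dbhf' (positions 4-7)
  Chunk 3: 'acg' (positions 8-10)
Total chunks: ceil(11 / 4) = 3

3


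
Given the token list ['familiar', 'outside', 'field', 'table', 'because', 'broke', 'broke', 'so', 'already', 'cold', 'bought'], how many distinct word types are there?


Listing all tokens and tracking unique types:
  Token 1: 'familiar' -> NEW (unique so far: 1)
  Token 2: 'outside' -> NEW (unique so far: 2)
  Token 3: 'field' -> NEW (unique so far: 3)
  Token 4: 'table' -> NEW (unique so far: 4)
  Token 5: 'because' -> NEW (unique so far: 5)
  Token 6: 'broke' -> NEW (unique so far: 6)
  Token 7: 'broke' -> duplicate (unique so far: 6)
  Token 8: 'so' -> NEW (unique so far: 7)
  Token 9: 'already' -> NEW (unique so far: 8)
  Token 10: 'cold' -> NEW (unique so far: 9)
  Token 11: 'bought' -> NEW (unique so far: 10)
Unique types: ('already', 'because', 'bought', 'broke', 'cold', 'familiar', 'field', 'outside', 'so', 'table')
Vocabulary size: 10

10


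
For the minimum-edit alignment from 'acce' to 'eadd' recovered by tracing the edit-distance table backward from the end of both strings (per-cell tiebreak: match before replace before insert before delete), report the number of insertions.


Edit distance = 4. Backtracking from cell (4, 4) with preference match > replace > insert > delete,
then listing the resulting alignment 'acce' -> 'eadd' left to right:
  Step 1: replace a->e
  Step 2: replace c->a
  Step 3: replace c->d
  Step 4: replace e->d
Total insertions: 0

0


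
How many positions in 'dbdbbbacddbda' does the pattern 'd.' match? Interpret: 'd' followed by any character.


Pattern: d. means 'd' followed by any character.
Scanning 'dbdbbbacddbda' position-by-position:
  Pos 0: window 'db' -> MATCH
  Pos 1: window 'bd' -> no
  Pos 2: window 'db' -> MATCH
  Pos 3: window 'bb' -> no
  Pos 4: window 'bb' -> no
  Pos 5: window 'ba' -> no
  Pos 6: window 'ac' -> no
  Pos 7: window 'cd' -> no
  Pos 8: window 'dd' -> MATCH
  Pos 9: window 'db' -> MATCH
  Pos 10: window 'bd' -> no
  Pos 11: window 'da' -> MATCH
  Pos 12: window 'a' -> no
Total matches: 5

5


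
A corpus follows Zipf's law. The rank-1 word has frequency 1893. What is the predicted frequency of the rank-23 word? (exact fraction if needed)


Zipf's law: freq(rank) = f1 / rank
f1 = 1893, rank = 23
freq = 1893 / 23
GCD(1893, 23) = 1
Simplified: 1893/23

1893/23


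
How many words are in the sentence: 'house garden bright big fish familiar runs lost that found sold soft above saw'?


Counting words by splitting on spaces:
  Word 1: 'house'
  Word 2: 'garden'
  Word 3: 'bright'
  Word 4: 'big'
  Word 5: 'fish'
  Word 6: 'familiar'
  Word 7: 'runs'
  Word 8: 'lost'
  Word 9: 'that'
  Word 10: 'found'
  Word 11: 'sold'
  Word 12: 'soft'
  Word 13: 'above'
  Word 14: 'saw'
Total words: 14

14


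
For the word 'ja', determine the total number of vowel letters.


Scanning each character of 'ja':
  Position 1: 'j' -> consonant (running count: 0)
  Position 2: 'a' -> vowel (running count: 1)
Total vowels: 1

1


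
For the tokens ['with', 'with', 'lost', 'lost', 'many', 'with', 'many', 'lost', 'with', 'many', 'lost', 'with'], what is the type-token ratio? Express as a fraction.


Tokens: 12
Unique types: ('lost', 'many', 'with') = 3
TTR = 3/12
Simplify: divide both by 3 -> 1/4
TTR = 1/4

1/4


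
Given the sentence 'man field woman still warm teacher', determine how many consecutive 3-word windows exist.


Word trigrams from [6] words:
  Trigram 1: (man field woman)
  Trigram 2: (field woman still)
  Trigram 3: (woman still warm)
  Trigram 4: (still warm teacher)
Total word trigrams: 6 - 2 = 4

4


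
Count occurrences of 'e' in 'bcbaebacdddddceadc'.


Scanning 'bcbaebacdddddceadc' for 'e':
  Position 4: 'e' -> MATCH (count: 1)
  Position 14: 'e' -> MATCH (count: 2)
Total occurrences of 'e': 2

2


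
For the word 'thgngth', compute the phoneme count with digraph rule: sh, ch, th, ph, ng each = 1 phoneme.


Parsing 'thgngth' greedily, digraphs first:
  'th' -> digraph (1 consonant phoneme) (phonemes so far: 1)
  'g' -> consonant phoneme (phonemes so far: 2)
  'ng' -> digraph (1 consonant phoneme) (phonemes so far: 3)
  'th' -> digraph (1 consonant phoneme) (phonemes so far: 4)
Total phonemes: 4

4


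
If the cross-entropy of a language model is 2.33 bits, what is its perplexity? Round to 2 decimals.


Perplexity formula: PP = 2^H
H = 2.33
PP = 2^2.33
Decompose: 2^2.33 = 2^2 * 2^0.33
2^2 = 4, 2^0.33 ~ 1.2570134
PP ~ 4 * 1.2570134 = 5.0280536
Rounded to 2 decimals: 5.03

5.03


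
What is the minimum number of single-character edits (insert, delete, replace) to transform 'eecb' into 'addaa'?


Building DP table for s1='eecb' (len 4) and s2='addaa' (len 5):
       a  d  d  a  a
    0  1  2  3  4  5
  e 1  1  2  3  4  5
  e 2  2  2  3  4  5
  c 3  3  3  3  4  5
  b 4  4  4  4  4  5
Edit distance = dp[4][5] = 5

5


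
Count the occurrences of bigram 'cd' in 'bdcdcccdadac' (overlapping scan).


Scanning 'bdcdcccdadac' for bigram 'cd':
  Position 0: 'bd' -> no
  Position 1: 'dc' -> no
  Position 2: 'cd' -> MATCH
  Position 3: 'dc' -> no
  Position 4: 'cc' -> no
  Position 5: 'cc' -> no
  Position 6: 'cd' -> MATCH
  Position 7: 'da' -> no
  Position 8: 'ad' -> no
  Position 9: 'da' -> no
  Position 10: 'ac' -> no
Total matches: 2

2


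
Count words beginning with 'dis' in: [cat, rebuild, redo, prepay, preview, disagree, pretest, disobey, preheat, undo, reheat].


Checking each word for prefix 'dis':
  'cat' -> no (count: 0)
  'rebuild' -> no (count: 0)
  'redo' -> no (count: 0)
  'prepay' -> no (count: 0)
  'preview' -> no (count: 0)
  'disagree' -> YES, starts with 'dis' (count: 1)
  'pretest' -> no (count: 1)
  'disobey' -> YES, starts with 'dis' (count: 2)
  'preheat' -> no (count: 2)
  'undo' -> no (count: 2)
  'reheat' -> no (count: 2)
Total with prefix 'dis': 2

2


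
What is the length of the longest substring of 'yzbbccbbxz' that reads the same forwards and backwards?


Scanning 'yzbbccbbxz' for palindromic substrings.
Substring at positions 2-7: 'bbccbb'.
Check: reverse('bbccbb') = 'bbccbb' -> palindrome confirmed.
Neighbouring characters ('z' / 'x') break symmetry, so it cannot extend further.
No longer palindromic substring exists; longest length = 6

6


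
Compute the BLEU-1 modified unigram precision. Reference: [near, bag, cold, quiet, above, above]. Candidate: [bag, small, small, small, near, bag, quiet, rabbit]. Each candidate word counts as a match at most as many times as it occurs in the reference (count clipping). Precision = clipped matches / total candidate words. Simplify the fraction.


Reference word counts: {'above': 2, 'bag': 1, 'cold': 1, 'near': 1, 'quiet': 1}
Checking each candidate word (with clipping):
  'bag' -> in reference (ref count 1, used 1/1) -> match (matches: 1)
  'small' -> not in reference -> no match (matches: 1)
  'small' -> not in reference -> no match (matches: 1)
  'small' -> not in reference -> no match (matches: 1)
  'near' -> in reference (ref count 1, used 1/1) -> match (matches: 2)
  'bag' -> ref count 1 already used up (1/1) -> clipped, no match (matches: 2)
  'quiet' -> in reference (ref count 1, used 1/1) -> match (matches: 3)
  'rabbit' -> not in reference -> no match (matches: 3)
Clipped matches: 3, Candidate length: 8
Precision = 3/8

3/8


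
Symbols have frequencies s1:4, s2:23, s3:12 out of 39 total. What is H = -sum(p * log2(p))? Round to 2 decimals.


Computing entropy H = -sum(p_i * log2(p_i)):
  s1: p = 4/39 = 0.1026, -p*log2(p) = 0.3370
  s2: p = 23/39 = 0.5897, -p*log2(p) = 0.4493
  s3: p = 12/39 = 0.3077, -p*log2(p) = 0.5232
H = sum of terms = 1.3095
Rounded to 2 decimals: 1.31

1.31


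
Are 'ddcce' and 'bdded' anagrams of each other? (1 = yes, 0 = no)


Sort characters of 'ddcce': 'ccdde'
Sort characters of 'bdded': 'bddde'
Sorted forms differ -> they are NOT anagrams
Result: 0

0


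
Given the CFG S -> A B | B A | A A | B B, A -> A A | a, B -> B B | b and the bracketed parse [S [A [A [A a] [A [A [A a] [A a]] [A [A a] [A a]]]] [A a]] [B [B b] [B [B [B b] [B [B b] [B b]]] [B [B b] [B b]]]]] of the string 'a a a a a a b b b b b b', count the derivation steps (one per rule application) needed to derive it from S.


Every bracketed nonterminal node [X ...] in the tree is produced by exactly one rule application.
Reading the tree off as a leftmost derivation:
  Step 1: S  =>  A B   (applied S -> A B)
  Step 2: A B  =>  A A B   (applied A -> A A)
  Step 3: A A B  =>  A A A B   (applied A -> A A)
  Step 4: A A A B  =>  a A A B   (applied A -> a)
  Step 5: a A A B  =>  a A A A B   (applied A -> A A)
  Step 6: a A A A B  =>  a A A A A B   (applied A -> A A)
  Step 7: a A A A A B  =>  a a A A A B   (applied A -> a)
  Step 8: a a A A A B  =>  a a a A A B   (applied A -> a)
  Step 9: a a a A A B  =>  a a a A A A B   (applied A -> A A)
  Step 10: a a a A A A B  =>  a a a a A A B   (applied A -> a)
  Step 11: a a a a A A B  =>  a a a a a A B   (applied A -> a)
  Step 12: a a a a a A B  =>  a a a a a a B   (applied A -> a)
  Step 13: a a a a a a B  =>  a a a a a a B B   (applied B -> B B)
  Step 14: a a a a a a B B  =>  a a a a a a b B   (applied B -> b)
  Step 15: a a a a a a b B  =>  a a a a a a b B B   (applied B -> B B)
  Step 16: a a a a a a b B B  =>  a a a a a a b B B B   (applied B -> B B)
  Step 17: a a a a a a b B B B  =>  a a a a a a b b B B   (applied B -> b)
  Step 18: a a a a a a b b B B  =>  a a a a a a b b B B B   (applied B -> B B)
  Step 19: a a a a a a b b B B B  =>  a a a a a a b b b B B   (applied B -> b)
  Step 20: a a a a a a b b b B B  =>  a a a a a a b b b b B   (applied B -> b)
  Step 21: a a a a a a b b b b B  =>  a a a a a a b b b b B B   (applied B -> B B)
  Step 22: a a a a a a b b b b B B  =>  a a a a a a b b b b b B   (applied B -> b)
  Step 23: a a a a a a b b b b b B  =>  a a a a a a b b b b b b   (applied B -> b)
Final yield: a a a a a a b b b b b b
Total rewrite steps: 23

23
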